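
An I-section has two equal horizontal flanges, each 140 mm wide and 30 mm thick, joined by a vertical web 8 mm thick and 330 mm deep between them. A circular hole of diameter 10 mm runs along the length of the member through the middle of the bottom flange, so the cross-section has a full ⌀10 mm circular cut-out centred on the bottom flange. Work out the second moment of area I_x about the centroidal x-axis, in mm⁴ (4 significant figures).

I_x ≈ 2.942 × 10⁸ mm⁴

Treat the section as a set of non-overlapping primitives; coordinates are from the bounding-box lower-left.
Bottom flange: 140 × 30, A = 4 200 mm², y = 15 mm, Ī = 315 000 mm⁴.
Web: 8 × 330, A = 2 640 mm², y = 195 mm, Ī = 23 958 000 mm⁴.
Top flange: 140 × 30, A = 4 200 mm², y = 375 mm, Ī = 315 000 mm⁴.
Hole (subtracted): ⌀10, A = 78.5398 mm², y = 15 mm, Ī = 490.874 mm⁴.
Centroid: ȳ = ΣA·y / ΣA = 196.29 mm.
Transfer each piece to the centroidal x-axis using Ī + A·d² with d = y − 196.29:
  bottom flange: d = -181.29 mm → contributes +138 352 036 mm⁴
  web: d = -1.28972 mm → contributes +23 962 391 mm⁴
  top flange: d = 178.71 mm → contributes +134 451 936 mm⁴
  hole: d = -181.29 mm → contributes −2 581 777 mm⁴
Total I = 294 184 586 mm⁴.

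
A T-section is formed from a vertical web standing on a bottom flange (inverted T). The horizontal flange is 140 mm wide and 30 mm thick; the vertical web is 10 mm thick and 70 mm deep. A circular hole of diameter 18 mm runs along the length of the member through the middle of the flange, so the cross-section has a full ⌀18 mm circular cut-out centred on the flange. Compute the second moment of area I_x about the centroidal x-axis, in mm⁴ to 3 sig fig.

Split into non-overlapping primitives; take the origin at the lower-left of the bounding box.
Flange: 140 × 30, A = 4 200 mm², y = 15 mm, Ī = 315 000 mm⁴.
Web: 10 × 70, A = 700 mm², y = 65 mm, Ī = 285 833 mm⁴.
Hole (subtracted): ⌀18, A = 254.47 mm², y = 15 mm, Ī = 5 153 mm⁴.
Centroid: ȳ = ΣA·y / ΣA = 22.534 mm.
Transfer each piece to the centroidal x-axis using Ī + A·d² with d = y − 22.534:
  flange: d = -7.5341 mm → contributes +553 405 mm⁴
  web: d = 42.466 mm → contributes +1 548 179 mm⁴
  hole: d = -7.5341 mm → contributes −19 597 mm⁴
Total I = 2 081 986 mm⁴.

I_x ≈ 2.08 × 10⁶ mm⁴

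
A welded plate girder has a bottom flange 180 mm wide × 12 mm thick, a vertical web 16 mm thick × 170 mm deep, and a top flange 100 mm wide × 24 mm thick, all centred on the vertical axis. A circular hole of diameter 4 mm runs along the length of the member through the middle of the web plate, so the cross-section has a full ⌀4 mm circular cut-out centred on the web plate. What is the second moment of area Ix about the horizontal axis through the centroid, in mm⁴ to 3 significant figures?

Ix ≈ 4.70 × 10⁷ mm⁴

Break the section into simple shapes (no overlaps), measuring from the bottom-left corner of the bounding box.
Bottom plate: 180 × 12, A = 2 160 mm², y = 6 mm, Ī = 25 920 mm⁴.
Web plate: 16 × 170, A = 2 720 mm², y = 97 mm, Ī = 6 550 667 mm⁴.
Top plate: 100 × 24, A = 2 400 mm², y = 194 mm, Ī = 115 200 mm⁴.
Hole (subtracted): ⌀4, A = 12.566 mm², y = 97 mm, Ī = 12.566 mm⁴.
Centroid: ȳ = ΣA·y / ΣA = 101.99 mm.
Transfer each piece to the horizontal axis through the centroid using Ī + A·d² with d = y − 101.99:
  bottom plate: d = -95.987 mm → contributes +19 926 935 mm⁴
  web plate: d = -4.9866 mm → contributes +6 618 303 mm⁴
  top plate: d = 92.013 mm → contributes +20 434 705 mm⁴
  hole: d = -4.9866 mm → contributes −325.05 mm⁴
Total I = 46 979 619 mm⁴.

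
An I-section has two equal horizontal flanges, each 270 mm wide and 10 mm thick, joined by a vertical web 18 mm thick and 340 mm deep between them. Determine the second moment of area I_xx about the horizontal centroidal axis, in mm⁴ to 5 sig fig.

I_xx ≈ 2.2438 × 10⁸ mm⁴

Split into non-overlapping primitives; take the origin at the lower-left of the bounding box.
Bottom flange: 270 × 10, A = 2 700 mm², y = 5 mm, Ī = 22 500 mm⁴.
Web: 18 × 340, A = 6 120 mm², y = 180 mm, Ī = 58 956 000 mm⁴.
Top flange: 270 × 10, A = 2 700 mm², y = 355 mm, Ī = 22 500 mm⁴.
By symmetry the centroid is at mid-height, ȳ = 180 mm.
Transfer each piece to the horizontal centroidal axis using Ī + A·d² with d = y − 180:
  bottom flange: d = -175 mm → contributes +82 710 000 mm⁴
  web: d = 0 mm → contributes +58 956 000 mm⁴
  top flange: d = 175 mm → contributes +82 710 000 mm⁴
Total I = 224 376 000 mm⁴.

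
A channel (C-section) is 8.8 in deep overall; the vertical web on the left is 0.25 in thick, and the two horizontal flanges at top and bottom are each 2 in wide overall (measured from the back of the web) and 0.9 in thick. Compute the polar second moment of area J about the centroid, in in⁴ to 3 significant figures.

Decompose the section into non-overlapping parts with the origin at the bottom-left of its bounding rectangle.
Web: 0.25 × 8.8, A = 2.2 in², y = 4.4 in, Ī = 14.197 in⁴.
Top flange (beyond web): 1.75 × 0.9, A = 1.575 in², y = 8.35 in, Ī = 0.10631 in⁴.
Bottom flange (beyond web): 1.75 × 0.9, A = 1.575 in², y = 0.45 in, Ī = 0.10631 in⁴.
By symmetry the centroid is at mid-height, ȳ = 4.4 in.
Transfer each piece to the centroidal x-axis using Ī + A·d² with d = y − 4.4:
  web: d = 0 in → contributes +14.197 in⁴
  top flange (beyond web): d = 3.95 in → contributes +24.68 in⁴
  bottom flange (beyond web): d = -3.95 in → contributes +24.68 in⁴
Total I = 63.558 in⁴.
For the y-axis: x̄ = 0.71379 in.
Repeating about the centroidal y-axis gives I_y = 2.1107 in⁴.
Polar second moment: J = I_x + I_y = 65.669 in⁴.

J ≈ 65.7 in⁴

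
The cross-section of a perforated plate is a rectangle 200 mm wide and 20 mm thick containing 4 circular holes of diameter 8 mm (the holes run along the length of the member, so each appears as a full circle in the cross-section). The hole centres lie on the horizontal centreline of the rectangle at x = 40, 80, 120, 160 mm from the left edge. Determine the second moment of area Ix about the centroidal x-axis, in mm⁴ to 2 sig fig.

Break the section into simple shapes (no overlaps), measuring from the bottom-left corner of the bounding box.
Plate: 200 × 20, A = 4 000 mm², y = 10 mm, Ī = 133 333 mm⁴.
Hole 1 (subtracted): ⌀8, A = 50.27 mm², y = 10 mm, Ī = 201.1 mm⁴.
Hole 2 (subtracted): ⌀8, A = 50.27 mm², y = 10 mm, Ī = 201.1 mm⁴.
Hole 3 (subtracted): ⌀8, A = 50.27 mm², y = 10 mm, Ī = 201.1 mm⁴.
Hole 4 (subtracted): ⌀8, A = 50.27 mm², y = 10 mm, Ī = 201.1 mm⁴.
By symmetry the centroid is at mid-height, ȳ = 10 mm.
All pieces are centred on the centroidal x-axis, so I = ΣĪ (holes subtracted) = 132 529 mm⁴.

Ix ≈ 1.3 × 10⁵ mm⁴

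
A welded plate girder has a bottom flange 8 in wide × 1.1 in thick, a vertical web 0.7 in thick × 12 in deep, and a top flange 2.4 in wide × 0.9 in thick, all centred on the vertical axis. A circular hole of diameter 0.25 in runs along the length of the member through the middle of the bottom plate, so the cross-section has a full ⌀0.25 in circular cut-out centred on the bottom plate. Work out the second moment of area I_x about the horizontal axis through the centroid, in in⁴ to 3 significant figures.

Treat the section as a set of non-overlapping primitives; coordinates are from the bounding-box lower-left.
Bottom plate: 8 × 1.1, A = 8.8 in², y = 0.55 in, Ī = 0.88733 in⁴.
Web plate: 0.7 × 12, A = 8.4 in², y = 7.1 in, Ī = 100.8 in⁴.
Top plate: 2.4 × 0.9, A = 2.16 in², y = 13.55 in, Ī = 0.1458 in⁴.
Hole (subtracted): ⌀0.25, A = 0.049087 in², y = 0.55 in, Ī = 0.00019175 in⁴.
Centroid: ȳ = ΣA·y / ΣA = 4.8533 in.
Transfer each piece to the horizontal axis through the centroid using Ī + A·d² with d = y − 4.8533:
  bottom plate: d = -4.3033 in → contributes +163.85 in⁴
  web plate: d = 2.2467 in → contributes +143.2 in⁴
  top plate: d = 8.6967 in → contributes +163.51 in⁴
  hole: d = -4.3033 in → contributes −0.9092 in⁴
Total I = 469.65 in⁴.

I_x ≈ 470 in⁴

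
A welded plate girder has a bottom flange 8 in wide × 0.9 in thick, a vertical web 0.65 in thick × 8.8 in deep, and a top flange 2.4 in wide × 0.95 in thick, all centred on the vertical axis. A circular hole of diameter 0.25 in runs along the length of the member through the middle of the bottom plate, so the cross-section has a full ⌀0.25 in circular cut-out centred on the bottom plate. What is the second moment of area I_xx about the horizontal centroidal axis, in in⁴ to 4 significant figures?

Treat the section as a set of non-overlapping primitives; coordinates are from the bounding-box lower-left.
Bottom plate: 8 × 0.9, A = 7.2 in², y = 0.45 in, Ī = 0.486 in⁴.
Web plate: 0.65 × 8.8, A = 5.72 in², y = 5.3 in, Ī = 36.9131 in⁴.
Top plate: 2.4 × 0.95, A = 2.28 in², y = 10.175 in, Ī = 0.171475 in⁴.
Hole (subtracted): ⌀0.25, A = 0.0490874 in², y = 0.45 in, Ī = 0.000191748 in⁴.
Centroid: ȳ = ΣA·y / ΣA = 3.74452 in.
Transfer each piece to the horizontal centroidal axis using Ī + A·d² with d = y − 3.74452:
  bottom plate: d = -3.29452 in → contributes +78.6339 in⁴
  web plate: d = 1.55548 in → contributes +50.7527 in⁴
  top plate: d = 6.43048 in → contributes +94.4519 in⁴
  hole: d = -3.29452 in → contributes −0.53298 in⁴
Total I = 223.305 in⁴.

I_xx ≈ 223.3 in⁴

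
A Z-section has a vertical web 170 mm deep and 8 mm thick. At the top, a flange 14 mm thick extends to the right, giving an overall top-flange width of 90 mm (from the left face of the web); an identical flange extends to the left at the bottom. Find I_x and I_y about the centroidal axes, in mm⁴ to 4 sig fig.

I_x ≈ 1.728 × 10⁷ mm⁴, I_y ≈ 5.943 × 10⁶ mm⁴

Break the section into simple shapes (no overlaps), measuring from the bottom-left corner of the bounding box.
Web: 8 × 170, A = 1 360 mm², y = 85 mm, Ī = 3 275 333 mm⁴.
Top flange (beyond web): 82 × 14, A = 1 148 mm², y = 163 mm, Ī = 18750.7 mm⁴.
Bottom flange (beyond web): 82 × 14, A = 1 148 mm², y = 7 mm, Ī = 18750.7 mm⁴.
Centroid: ȳ = ΣA·y / ΣA = 85 mm.
Transfer each piece to the centroidal x-axis using Ī + A·d² with d = y − 85:
  web: d = 0 mm → contributes +3 275 333 mm⁴
  top flange (beyond web): d = 78 mm → contributes +7 003 183 mm⁴
  bottom flange (beyond web): d = -78 mm → contributes +7 003 183 mm⁴
Total I = 17 281 699 mm⁴.
For the y-axis: x̄ = 86 mm.
Repeating about the centroidal y-axis gives I_y = 5 943 179 mm⁴.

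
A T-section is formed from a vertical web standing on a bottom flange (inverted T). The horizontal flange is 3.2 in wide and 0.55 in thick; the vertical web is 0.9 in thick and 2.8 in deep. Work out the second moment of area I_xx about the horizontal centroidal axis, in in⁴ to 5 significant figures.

I_xx ≈ 4.5981 in⁴

Treat the section as a set of non-overlapping primitives; coordinates are from the bounding-box lower-left.
Flange: 3.2 × 0.55, A = 1.76 in², y = 0.275 in, Ī = 0.04436667 in⁴.
Web: 0.9 × 2.8, A = 2.52 in², y = 1.95 in, Ī = 1.6464 in⁴.
Centroid: ȳ = ΣA·y / ΣA = 1.261215 in.
Transfer each piece to the horizontal centroidal axis using Ī + A·d² with d = y − 1.261215:
  flange: d = -0.986215 in → contributes +1.756178 in⁴
  web: d = 0.688785 in → contributes +2.841951 in⁴
Total I = 4.598128 in⁴.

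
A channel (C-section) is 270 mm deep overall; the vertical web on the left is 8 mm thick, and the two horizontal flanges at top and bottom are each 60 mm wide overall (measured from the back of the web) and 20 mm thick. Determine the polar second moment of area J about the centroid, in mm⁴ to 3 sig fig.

Decompose the section into non-overlapping parts with the origin at the bottom-left of its bounding rectangle.
Web: 8 × 270, A = 2 160 mm², y = 135 mm, Ī = 13 122 000 mm⁴.
Top flange (beyond web): 52 × 20, A = 1 040 mm², y = 260 mm, Ī = 34 667 mm⁴.
Bottom flange (beyond web): 52 × 20, A = 1 040 mm², y = 10 mm, Ī = 34 667 mm⁴.
By symmetry the centroid is at mid-height, ȳ = 135 mm.
Transfer each piece to the centroidal x-axis using Ī + A·d² with d = y − 135:
  web: d = 0 mm → contributes +13 122 000 mm⁴
  top flange (beyond web): d = 125 mm → contributes +16 284 667 mm⁴
  bottom flange (beyond web): d = -125 mm → contributes +16 284 667 mm⁴
Total I = 45 691 333 mm⁴.
For the y-axis: x̄ = 18.717 mm.
Repeating about the centroidal y-axis gives I_y = 1 433 874 mm⁴.
Polar second moment: J = I_x + I_y = 47 125 207 mm⁴.

J ≈ 4.71 × 10⁷ mm⁴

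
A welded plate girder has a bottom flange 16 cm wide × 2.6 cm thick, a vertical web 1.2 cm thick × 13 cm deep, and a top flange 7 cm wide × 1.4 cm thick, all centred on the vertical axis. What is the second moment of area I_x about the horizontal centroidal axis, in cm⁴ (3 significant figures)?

I_x ≈ 2320 cm⁴

Split into non-overlapping primitives; take the origin at the lower-left of the bounding box.
Bottom plate: 16 × 2.6, A = 41.6 cm², y = 1.3 cm, Ī = 23.435 cm⁴.
Web plate: 1.2 × 13, A = 15.6 cm², y = 9.1 cm, Ī = 219.7 cm⁴.
Top plate: 7 × 1.4, A = 9.8 cm², y = 16.3 cm, Ī = 1.6007 cm⁴.
Centroid: ȳ = ΣA·y / ΣA = 5.3101 cm.
Transfer each piece to the horizontal centroidal axis using Ī + A·d² with d = y − 5.3101:
  bottom plate: d = -4.0101 cm → contributes +692.42 cm⁴
  web plate: d = 3.7899 cm → contributes +443.76 cm⁴
  top plate: d = 10.99 cm → contributes +1185.2 cm⁴
Total I = 2321.4 cm⁴.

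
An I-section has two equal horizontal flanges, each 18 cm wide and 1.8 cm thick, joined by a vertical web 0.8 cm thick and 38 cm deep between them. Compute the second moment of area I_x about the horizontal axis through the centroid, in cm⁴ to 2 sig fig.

I_x ≈ 2.9 × 10⁴ cm⁴

Break the section into simple shapes (no overlaps), measuring from the bottom-left corner of the bounding box.
Bottom flange: 18 × 1.8, A = 32.4 cm², y = 0.9 cm, Ī = 8.748 cm⁴.
Web: 0.8 × 38, A = 30.4 cm², y = 20.8 cm, Ī = 3 658 cm⁴.
Top flange: 18 × 1.8, A = 32.4 cm², y = 40.7 cm, Ī = 8.748 cm⁴.
By symmetry the centroid is at mid-height, ȳ = 20.8 cm.
Transfer each piece to the horizontal axis through the centroid using Ī + A·d² with d = y − 20.8:
  bottom flange: d = -19.9 cm → contributes +12 839 cm⁴
  web: d = 0 cm → contributes +3 658 cm⁴
  top flange: d = 19.9 cm → contributes +12 839 cm⁴
Total I = 29 337 cm⁴.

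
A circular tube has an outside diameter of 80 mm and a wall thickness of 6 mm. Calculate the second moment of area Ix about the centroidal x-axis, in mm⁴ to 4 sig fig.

Ix ≈ 9.611 × 10⁵ mm⁴

Treat the section as a set of non-overlapping primitives; coordinates are from the bounding-box lower-left.
Outer circle: ⌀80, A = 5026.55 mm², y = 40 mm, Ī = 2 010 619 mm⁴.
Bore (subtracted): ⌀68, A = 3631.68 mm², y = 40 mm, Ī = 1 049 556 mm⁴.
By symmetry the centroid is at mid-height, ȳ = 40 mm.
All pieces are centred on the centroidal x-axis, so I = ΣĪ (holes subtracted) = 961 063 mm⁴.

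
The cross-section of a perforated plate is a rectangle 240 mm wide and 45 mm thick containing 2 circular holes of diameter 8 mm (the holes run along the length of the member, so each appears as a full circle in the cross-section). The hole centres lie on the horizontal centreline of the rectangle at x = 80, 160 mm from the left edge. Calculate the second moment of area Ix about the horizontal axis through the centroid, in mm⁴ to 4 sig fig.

Ix ≈ 1.822 × 10⁶ mm⁴

Decompose the section into non-overlapping parts with the origin at the bottom-left of its bounding rectangle.
Plate: 240 × 45, A = 10 800 mm², y = 22.5 mm, Ī = 1 822 500 mm⁴.
Hole 1 (subtracted): ⌀8, A = 50.2655 mm², y = 22.5 mm, Ī = 201.062 mm⁴.
Hole 2 (subtracted): ⌀8, A = 50.2655 mm², y = 22.5 mm, Ī = 201.062 mm⁴.
By symmetry the centroid is at mid-height, ȳ = 22.5 mm.
All pieces are centred on the horizontal axis through the centroid, so I = ΣĪ (holes subtracted) = 1 822 098 mm⁴.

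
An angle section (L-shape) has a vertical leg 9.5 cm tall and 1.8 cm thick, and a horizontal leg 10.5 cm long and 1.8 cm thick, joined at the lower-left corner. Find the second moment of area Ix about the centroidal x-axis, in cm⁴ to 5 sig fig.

Ix ≈ 254.00 cm⁴

Break the section into simple shapes (no overlaps), measuring from the bottom-left corner of the bounding box.
Vertical leg: 1.8 × 9.5, A = 17.1 cm², y = 4.75 cm, Ī = 128.6063 cm⁴.
Horizontal leg (remainder): 8.7 × 1.8, A = 15.66 cm², y = 0.9 cm, Ī = 4.2282 cm⁴.
Centroid: ȳ = ΣA·y / ΣA = 2.909615 cm.
Transfer each piece to the centroidal x-axis using Ī + A·d² with d = y − 2.909615:
  vertical leg: d = 1.840385 cm → contributes +186.5242 cm⁴
  horizontal leg (remainder): d = -2.009615 cm → contributes +67.47196 cm⁴
Total I = 253.9962 cm⁴.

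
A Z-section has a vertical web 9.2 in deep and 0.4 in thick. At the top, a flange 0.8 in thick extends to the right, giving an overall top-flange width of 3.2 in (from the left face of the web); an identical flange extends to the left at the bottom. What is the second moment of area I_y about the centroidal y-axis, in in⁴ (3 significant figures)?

Decompose the section into non-overlapping parts with the origin at the bottom-left of its bounding rectangle.
Web: 0.4 × 9.2, A = 3.68 in², x = 3 in, Ī = 0.049067 in⁴.
Top flange (beyond web): 2.8 × 0.8, A = 2.24 in², x = 4.6 in, Ī = 1.4635 in⁴.
Bottom flange (beyond web): 2.8 × 0.8, A = 2.24 in², x = 1.4 in, Ī = 1.4635 in⁴.
Centroid: x̄ = ΣA·x / ΣA = 3 in.
Transfer each piece to the centroidal y-axis using Ī + A·d² with d = x − 3:
  web: d = 0 in → contributes +0.049067 in⁴
  top flange (beyond web): d = 1.6 in → contributes +7.1979 in⁴
  bottom flange (beyond web): d = -1.6 in → contributes +7.1979 in⁴
Total I = 14.445 in⁴.

I_y ≈ 14.4 in⁴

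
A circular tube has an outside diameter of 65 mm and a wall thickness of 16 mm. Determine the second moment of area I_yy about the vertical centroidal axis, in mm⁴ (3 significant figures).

I_yy ≈ 8.18 × 10⁵ mm⁴

Split into non-overlapping primitives; take the origin at the lower-left of the bounding box.
Outer circle: ⌀65, A = 3318.3 mm², x = 32.5 mm, Ī = 876 241 mm⁴.
Bore (subtracted): ⌀33, A = 855.3 mm², x = 32.5 mm, Ī = 58 214 mm⁴.
By symmetry the centroid is at mid-width, x̄ = 32.5 mm.
All pieces are centred on the vertical centroidal axis, so I = ΣĪ (holes subtracted) = 818 027 mm⁴.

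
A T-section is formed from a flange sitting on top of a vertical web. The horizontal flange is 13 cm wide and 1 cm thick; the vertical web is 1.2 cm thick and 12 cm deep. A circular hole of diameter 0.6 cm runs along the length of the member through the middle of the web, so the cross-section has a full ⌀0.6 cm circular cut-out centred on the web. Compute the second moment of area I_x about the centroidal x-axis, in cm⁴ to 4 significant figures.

I_x ≈ 459.8 cm⁴

Split into non-overlapping primitives; take the origin at the lower-left of the bounding box.
Flange: 13 × 1, A = 13 cm², y = 12.5 cm, Ī = 1.08333 cm⁴.
Web: 1.2 × 12, A = 14.4 cm², y = 6 cm, Ī = 172.8 cm⁴.
Hole (subtracted): ⌀0.6, A = 0.282743 cm², y = 6 cm, Ī = 0.00636173 cm⁴.
Centroid: ȳ = ΣA·y / ΣA = 9.1161 cm.
Transfer each piece to the centroidal x-axis using Ī + A·d² with d = y − 9.1161:
  flange: d = 3.3839 cm → contributes +149.944 cm⁴
  web: d = -3.1161 cm → contributes +312.625 cm⁴
  hole: d = -3.1161 cm → contributes −2.75182 cm⁴
Total I = 459.817 cm⁴.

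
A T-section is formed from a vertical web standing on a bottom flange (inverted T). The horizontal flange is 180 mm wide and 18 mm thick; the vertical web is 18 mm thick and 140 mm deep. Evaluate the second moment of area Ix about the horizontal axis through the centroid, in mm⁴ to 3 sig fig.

Decompose the section into non-overlapping parts with the origin at the bottom-left of its bounding rectangle.
Flange: 180 × 18, A = 3 240 mm², y = 9 mm, Ī = 87 480 mm⁴.
Web: 18 × 140, A = 2 520 mm², y = 88 mm, Ī = 4 116 000 mm⁴.
Centroid: ȳ = ΣA·y / ΣA = 43.563 mm.
Transfer each piece to the horizontal axis through the centroid using Ī + A·d² with d = y − 43.563:
  flange: d = -34.563 mm → contributes +3 957 875 mm⁴
  web: d = 44.438 mm → contributes +9 092 222 mm⁴
Total I = 13 050 098 mm⁴.

Ix ≈ 1.31 × 10⁷ mm⁴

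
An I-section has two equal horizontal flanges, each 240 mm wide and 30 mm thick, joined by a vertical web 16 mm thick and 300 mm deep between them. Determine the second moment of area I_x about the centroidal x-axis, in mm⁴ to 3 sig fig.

I_x ≈ 4.29 × 10⁸ mm⁴

Decompose the section into non-overlapping parts with the origin at the bottom-left of its bounding rectangle.
Bottom flange: 240 × 30, A = 7 200 mm², y = 15 mm, Ī = 540 000 mm⁴.
Web: 16 × 300, A = 4 800 mm², y = 180 mm, Ī = 36 000 000 mm⁴.
Top flange: 240 × 30, A = 7 200 mm², y = 345 mm, Ī = 540 000 mm⁴.
By symmetry the centroid is at mid-height, ȳ = 180 mm.
Transfer each piece to the centroidal x-axis using Ī + A·d² with d = y − 180:
  bottom flange: d = -165 mm → contributes +196 560 000 mm⁴
  web: d = 0 mm → contributes +36 000 000 mm⁴
  top flange: d = 165 mm → contributes +196 560 000 mm⁴
Total I = 429 120 000 mm⁴.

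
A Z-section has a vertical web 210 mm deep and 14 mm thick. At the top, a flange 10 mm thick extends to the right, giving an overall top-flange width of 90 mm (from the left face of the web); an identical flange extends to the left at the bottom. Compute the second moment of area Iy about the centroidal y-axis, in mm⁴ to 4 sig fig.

Break the section into simple shapes (no overlaps), measuring from the bottom-left corner of the bounding box.
Web: 14 × 210, A = 2 940 mm², x = 83 mm, Ī = 48 020 mm⁴.
Top flange (beyond web): 76 × 10, A = 760 mm², x = 128 mm, Ī = 365 813 mm⁴.
Bottom flange (beyond web): 76 × 10, A = 760 mm², x = 38 mm, Ī = 365 813 mm⁴.
Centroid: x̄ = ΣA·x / ΣA = 83 mm.
Transfer each piece to the centroidal y-axis using Ī + A·d² with d = x − 83:
  web: d = 0 mm → contributes +48 020 mm⁴
  top flange (beyond web): d = 45 mm → contributes +1 904 813 mm⁴
  bottom flange (beyond web): d = -45 mm → contributes +1 904 813 mm⁴
Total I = 3 857 647 mm⁴.

Iy ≈ 3.858 × 10⁶ mm⁴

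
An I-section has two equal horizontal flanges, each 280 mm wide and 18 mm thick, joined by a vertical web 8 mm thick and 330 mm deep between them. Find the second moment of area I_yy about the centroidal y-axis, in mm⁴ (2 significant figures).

Break the section into simple shapes (no overlaps), measuring from the bottom-left corner of the bounding box.
Bottom flange: 280 × 18, A = 5 040 mm², x = 140 mm, Ī = 32 928 000 mm⁴.
Web: 8 × 330, A = 2 640 mm², x = 140 mm, Ī = 14 080 mm⁴.
Top flange: 280 × 18, A = 5 040 mm², x = 140 mm, Ī = 32 928 000 mm⁴.
By symmetry the centroid is at mid-width, x̄ = 140 mm.
All pieces are centred on the centroidal y-axis, so I = ΣĪ = 65 870 080 mm⁴.

I_yy ≈ 6.6 × 10⁷ mm⁴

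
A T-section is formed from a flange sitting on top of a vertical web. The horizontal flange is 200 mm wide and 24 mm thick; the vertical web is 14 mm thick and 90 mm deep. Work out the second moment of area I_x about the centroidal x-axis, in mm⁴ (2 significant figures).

I_x ≈ 4.3 × 10⁶ mm⁴

Decompose the section into non-overlapping parts with the origin at the bottom-left of its bounding rectangle.
Flange: 200 × 24, A = 4 800 mm², y = 102 mm, Ī = 230 400 mm⁴.
Web: 14 × 90, A = 1 260 mm², y = 45 mm, Ī = 850 500 mm⁴.
Centroid: ȳ = ΣA·y / ΣA = 90.15 mm.
Transfer each piece to the centroidal x-axis using Ī + A·d² with d = y − 90.15:
  flange: d = 11.85 mm → contributes +904 597 mm⁴
  web: d = -45.15 mm → contributes +3 418 869 mm⁴
Total I = 4 323 466 mm⁴.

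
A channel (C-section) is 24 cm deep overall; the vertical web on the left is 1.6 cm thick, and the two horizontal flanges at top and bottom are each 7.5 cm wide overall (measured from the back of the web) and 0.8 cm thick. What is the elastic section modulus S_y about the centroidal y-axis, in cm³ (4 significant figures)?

Break the section into simple shapes (no overlaps), measuring from the bottom-left corner of the bounding box.
Web: 1.6 × 24, A = 38.4 cm², x = 0.8 cm, Ī = 8.192 cm⁴.
Top flange (beyond web): 5.9 × 0.8, A = 4.72 cm², x = 4.55 cm, Ī = 13.6919 cm⁴.
Bottom flange (beyond web): 5.9 × 0.8, A = 4.72 cm², x = 4.55 cm, Ī = 13.6919 cm⁴.
Centroid: x̄ = ΣA·x / ΣA = 1.53997 cm.
Transfer each piece to the centroidal y-axis using Ī + A·d² with d = x − 1.53997:
  web: d = -0.739967 cm → contributes +29.2179 cm⁴
  top flange (beyond web): d = 3.01003 cm → contributes +56.4566 cm⁴
  bottom flange (beyond web): d = 3.01003 cm → contributes +56.4566 cm⁴
Total I = 142.131 cm⁴.
Extreme fibre distance c = 5.96003 cm; S = I/c = 23.8474 cm³.

S_y ≈ 23.85 cm³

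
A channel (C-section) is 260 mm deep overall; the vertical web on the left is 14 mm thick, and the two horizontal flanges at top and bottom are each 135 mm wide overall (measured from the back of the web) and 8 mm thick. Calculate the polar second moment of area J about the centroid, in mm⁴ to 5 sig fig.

Break the section into simple shapes (no overlaps), measuring from the bottom-left corner of the bounding box.
Web: 14 × 260, A = 3 640 mm², y = 130 mm, Ī = 20 505 333 mm⁴.
Top flange (beyond web): 121 × 8, A = 968 mm², y = 256 mm, Ī = 5162.667 mm⁴.
Bottom flange (beyond web): 121 × 8, A = 968 mm², y = 4 mm, Ī = 5162.667 mm⁴.
By symmetry the centroid is at mid-height, ȳ = 130 mm.
Transfer each piece to the centroidal x-axis using Ī + A·d² with d = y − 130:
  web: d = 0 mm → contributes +20 505 333 mm⁴
  top flange (beyond web): d = 126 mm → contributes +15 373 131 mm⁴
  bottom flange (beyond web): d = -126 mm → contributes +15 373 131 mm⁴
Total I = 51 251 595 mm⁴.
For the y-axis: x̄ = 30.43615 mm.
Repeating about the centroidal y-axis gives I_y = 8 179 798 mm⁴.
Polar second moment: J = I_x + I_y = 59 431 393 mm⁴.

J ≈ 5.9431 × 10⁷ mm⁴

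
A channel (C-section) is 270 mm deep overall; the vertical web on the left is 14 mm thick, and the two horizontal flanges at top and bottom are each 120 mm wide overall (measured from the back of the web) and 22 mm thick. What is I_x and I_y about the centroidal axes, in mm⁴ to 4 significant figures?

I_x ≈ 9.487 × 10⁷ mm⁴, I_y ≈ 1.195 × 10⁷ mm⁴

Break the section into simple shapes (no overlaps), measuring from the bottom-left corner of the bounding box.
Web: 14 × 270, A = 3 780 mm², y = 135 mm, Ī = 22 963 500 mm⁴.
Top flange (beyond web): 106 × 22, A = 2 332 mm², y = 259 mm, Ī = 94057.3 mm⁴.
Bottom flange (beyond web): 106 × 22, A = 2 332 mm², y = 11 mm, Ī = 94057.3 mm⁴.
By symmetry the centroid is at mid-height, ȳ = 135 mm.
Transfer each piece to the centroidal x-axis using Ī + A·d² with d = y − 135:
  web: d = 0 mm → contributes +22 963 500 mm⁴
  top flange (beyond web): d = 124 mm → contributes +35 950 889 mm⁴
  bottom flange (beyond web): d = -124 mm → contributes +35 950 889 mm⁴
Total I = 94 865 279 mm⁴.
For the y-axis: x̄ = 40.1407 mm.
Repeating about the centroidal y-axis gives I_y = 11 945 108 mm⁴.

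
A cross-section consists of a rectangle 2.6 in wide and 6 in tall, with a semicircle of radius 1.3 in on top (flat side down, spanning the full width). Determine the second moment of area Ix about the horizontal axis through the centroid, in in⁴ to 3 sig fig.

Ix ≈ 75.7 in⁴

Split into non-overlapping primitives; take the origin at the lower-left of the bounding box.
Rectangular body: 2.6 × 6, A = 15.6 in², y = 3 in, Ī = 46.8 in⁴.
Semicircular cap: semicircle r = 1.3, A = 2.6546 in², y = 6.5517 in, Ī = 0.31348 in⁴.
Centroid: ȳ = ΣA·y / ΣA = 3.5165 in.
Transfer each piece to the horizontal axis through the centroid using Ī + A·d² with d = y − 3.5165:
  rectangular body: d = -0.5165 in → contributes +50.962 in⁴
  semicircular cap: d = 3.0352 in → contributes +24.77 in⁴
Total I = 75.731 in⁴.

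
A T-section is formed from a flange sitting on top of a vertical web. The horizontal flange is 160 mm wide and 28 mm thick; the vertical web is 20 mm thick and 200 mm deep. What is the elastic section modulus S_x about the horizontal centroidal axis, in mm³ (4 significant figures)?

S_x ≈ 2.564 × 10⁵ mm³

Decompose the section into non-overlapping parts with the origin at the bottom-left of its bounding rectangle.
Flange: 160 × 28, A = 4 480 mm², y = 214 mm, Ī = 292 693 mm⁴.
Web: 20 × 200, A = 4 000 mm², y = 100 mm, Ī = 13 333 333 mm⁴.
Centroid: ȳ = ΣA·y / ΣA = 160.226 mm.
Transfer each piece to the horizontal centroidal axis using Ī + A·d² with d = y − 160.226:
  flange: d = 53.7736 mm → contributes +13 247 054 mm⁴
  web: d = -60.2264 mm → contributes +27 842 218 mm⁴
Total I = 41 089 272 mm⁴.
Extreme fibre distance c = 160.226 mm; S = I/c = 256 445 mm³.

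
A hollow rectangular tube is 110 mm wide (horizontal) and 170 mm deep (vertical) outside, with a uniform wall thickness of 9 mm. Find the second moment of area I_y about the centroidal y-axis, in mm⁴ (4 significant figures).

Break the section into simple shapes (no overlaps), measuring from the bottom-left corner of the bounding box.
Outer rectangle: 110 × 170, A = 18 700 mm², x = 55 mm, Ī = 18 855 833 mm⁴.
Inner void (subtracted): 92 × 152, A = 13 984 mm², x = 55 mm, Ī = 9 863 381 mm⁴.
By symmetry the centroid is at mid-width, x̄ = 55 mm.
All pieces are centred on the centroidal y-axis, so I = ΣĪ (holes subtracted) = 8 992 452 mm⁴.

I_y ≈ 8.992 × 10⁶ mm⁴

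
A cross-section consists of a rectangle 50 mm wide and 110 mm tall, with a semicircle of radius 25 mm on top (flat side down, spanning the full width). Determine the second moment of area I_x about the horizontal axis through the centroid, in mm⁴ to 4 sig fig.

I_x ≈ 9.175 × 10⁶ mm⁴

Break the section into simple shapes (no overlaps), measuring from the bottom-left corner of the bounding box.
Rectangular body: 50 × 110, A = 5 500 mm², y = 55 mm, Ī = 5 545 833 mm⁴.
Semicircular cap: semicircle r = 25, A = 981.748 mm², y = 120.61 mm, Ī = 42873.8 mm⁴.
Centroid: ȳ = ΣA·y / ΣA = 64.9376 mm.
Transfer each piece to the horizontal axis through the centroid using Ī + A·d² with d = y − 64.9376:
  rectangular body: d = -9.93757 mm → contributes +6 088 987 mm⁴
  semicircular cap: d = 55.6728 mm → contributes +3 085 758 mm⁴
Total I = 9 174 745 mm⁴.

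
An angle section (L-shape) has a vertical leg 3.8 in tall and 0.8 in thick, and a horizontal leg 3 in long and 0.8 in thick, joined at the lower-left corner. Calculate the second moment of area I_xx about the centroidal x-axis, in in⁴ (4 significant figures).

Split into non-overlapping primitives; take the origin at the lower-left of the bounding box.
Vertical leg: 0.8 × 3.8, A = 3.04 in², y = 1.9 in, Ī = 3.65813 in⁴.
Horizontal leg (remainder): 2.2 × 0.8, A = 1.76 in², y = 0.4 in, Ī = 0.0938667 in⁴.
Centroid: ȳ = ΣA·y / ΣA = 1.35 in.
Transfer each piece to the centroidal x-axis using Ī + A·d² with d = y − 1.35:
  vertical leg: d = 0.55 in → contributes +4.57773 in⁴
  horizontal leg (remainder): d = -0.95 in → contributes +1.68227 in⁴
Total I = 6.26 in⁴.

I_xx ≈ 6.260 in⁴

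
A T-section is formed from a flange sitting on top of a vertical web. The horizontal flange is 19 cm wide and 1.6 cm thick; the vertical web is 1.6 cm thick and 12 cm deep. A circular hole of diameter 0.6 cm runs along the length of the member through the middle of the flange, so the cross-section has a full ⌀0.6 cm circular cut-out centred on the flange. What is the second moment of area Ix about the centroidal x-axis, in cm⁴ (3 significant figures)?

Split into non-overlapping primitives; take the origin at the lower-left of the bounding box.
Flange: 19 × 1.6, A = 30.4 cm², y = 12.8 cm, Ī = 6.4853 cm⁴.
Web: 1.6 × 12, A = 19.2 cm², y = 6 cm, Ī = 230.4 cm⁴.
Hole (subtracted): ⌀0.6, A = 0.28274 cm², y = 12.8 cm, Ī = 0.0063617 cm⁴.
Centroid: ȳ = ΣA·y / ΣA = 10.153 cm.
Transfer each piece to the centroidal x-axis using Ī + A·d² with d = y − 10.153:
  flange: d = 2.6473 cm → contributes +219.54 cm⁴
  web: d = -4.1527 cm → contributes +561.49 cm⁴
  hole: d = 2.6473 cm → contributes −1.988 cm⁴
Total I = 779.05 cm⁴.

Ix ≈ 779 cm⁴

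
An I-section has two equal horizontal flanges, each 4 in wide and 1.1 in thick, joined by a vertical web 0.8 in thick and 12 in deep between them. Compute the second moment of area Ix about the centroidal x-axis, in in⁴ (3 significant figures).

Ix ≈ 494 in⁴

Decompose the section into non-overlapping parts with the origin at the bottom-left of its bounding rectangle.
Bottom flange: 4 × 1.1, A = 4.4 in², y = 0.55 in, Ī = 0.44367 in⁴.
Web: 0.8 × 12, A = 9.6 in², y = 7.1 in, Ī = 115.2 in⁴.
Top flange: 4 × 1.1, A = 4.4 in², y = 13.65 in, Ī = 0.44367 in⁴.
By symmetry the centroid is at mid-height, ȳ = 7.1 in.
Transfer each piece to the centroidal x-axis using Ī + A·d² with d = y − 7.1:
  bottom flange: d = -6.55 in → contributes +189.21 in⁴
  web: d = 0 in → contributes +115.2 in⁴
  top flange: d = 6.55 in → contributes +189.21 in⁴
Total I = 493.63 in⁴.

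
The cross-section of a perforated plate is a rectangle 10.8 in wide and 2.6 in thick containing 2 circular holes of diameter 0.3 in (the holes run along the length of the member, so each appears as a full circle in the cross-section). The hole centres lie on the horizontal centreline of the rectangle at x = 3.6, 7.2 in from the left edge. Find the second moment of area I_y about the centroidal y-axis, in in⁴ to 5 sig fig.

Split into non-overlapping primitives; take the origin at the lower-left of the bounding box.
Plate: 10.8 × 2.6, A = 28.08 in², x = 5.4 in, Ī = 272.9376 in⁴.
Hole 1 (subtracted): ⌀0.3, A = 0.07068583 in², x = 3.6 in, Ī = 0.0003976078 in⁴.
Hole 2 (subtracted): ⌀0.3, A = 0.07068583 in², x = 7.2 in, Ī = 0.0003976078 in⁴.
By symmetry the centroid is at mid-width, x̄ = 5.4 in.
Transfer each piece to the centroidal y-axis using Ī + A·d² with d = x − 5.4:
  plate: d = 0 in → contributes +272.9376 in⁴
  hole 1: d = -1.8 in → contributes −0.2294197 in⁴
  hole 2: d = 1.8 in → contributes −0.2294197 in⁴
Total I = 272.4788 in⁴.

I_y ≈ 272.48 in⁴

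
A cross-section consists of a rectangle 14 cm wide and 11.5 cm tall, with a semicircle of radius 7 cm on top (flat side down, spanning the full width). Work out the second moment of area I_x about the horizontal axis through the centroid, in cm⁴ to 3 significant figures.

I_x ≈ 6000 cm⁴

Decompose the section into non-overlapping parts with the origin at the bottom-left of its bounding rectangle.
Rectangular body: 14 × 11.5, A = 161 cm², y = 5.75 cm, Ī = 1774.4 cm⁴.
Semicircular cap: semicircle r = 7, A = 76.969 cm², y = 14.471 cm, Ī = 263.53 cm⁴.
Centroid: ȳ = ΣA·y / ΣA = 8.5707 cm.
Transfer each piece to the horizontal axis through the centroid using Ī + A·d² with d = y − 8.5707:
  rectangular body: d = -2.8207 cm → contributes +3055.3 cm⁴
  semicircular cap: d = 5.9002 cm → contributes +2 943 cm⁴
Total I = 5998.3 cm⁴.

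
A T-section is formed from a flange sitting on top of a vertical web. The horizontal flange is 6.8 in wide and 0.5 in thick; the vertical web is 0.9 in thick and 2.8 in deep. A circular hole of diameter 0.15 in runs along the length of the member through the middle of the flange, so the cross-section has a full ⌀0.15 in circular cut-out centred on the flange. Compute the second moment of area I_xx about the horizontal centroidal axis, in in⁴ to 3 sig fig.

I_xx ≈ 5.65 in⁴

Split into non-overlapping primitives; take the origin at the lower-left of the bounding box.
Flange: 6.8 × 0.5, A = 3.4 in², y = 3.05 in, Ī = 0.070833 in⁴.
Web: 0.9 × 2.8, A = 2.52 in², y = 1.4 in, Ī = 1.6464 in⁴.
Hole (subtracted): ⌀0.15, A = 0.017671 in², y = 3.05 in, Ī = 0.00002485 in⁴.
Centroid: ȳ = ΣA·y / ΣA = 2.3455 in.
Transfer each piece to the horizontal centroidal axis using Ī + A·d² with d = y − 2.3455:
  flange: d = 0.70447 in → contributes +1.7582 in⁴
  web: d = -0.94553 in → contributes +3.8994 in⁴
  hole: d = 0.70447 in → contributes −0.0087947 in⁴
Total I = 5.6487 in⁴.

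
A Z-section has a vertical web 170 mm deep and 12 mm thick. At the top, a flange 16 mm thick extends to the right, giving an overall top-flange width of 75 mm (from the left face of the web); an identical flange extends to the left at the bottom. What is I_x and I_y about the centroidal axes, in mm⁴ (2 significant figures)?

Treat the section as a set of non-overlapping primitives; coordinates are from the bounding-box lower-left.
Web: 12 × 170, A = 2 040 mm², y = 85 mm, Ī = 4 913 000 mm⁴.
Top flange (beyond web): 63 × 16, A = 1 008 mm², y = 162 mm, Ī = 21 504 mm⁴.
Bottom flange (beyond web): 63 × 16, A = 1 008 mm², y = 8 mm, Ī = 21 504 mm⁴.
Centroid: ȳ = ΣA·y / ΣA = 85 mm.
Transfer each piece to the centroidal x-axis using Ī + A·d² with d = y − 85:
  web: d = 0 mm → contributes +4 913 000 mm⁴
  top flange (beyond web): d = 77 mm → contributes +5 997 936 mm⁴
  bottom flange (beyond web): d = -77 mm → contributes +5 997 936 mm⁴
Total I = 16 908 872 mm⁴.
For the y-axis: x̄ = 69 mm.
Repeating about the centroidal y-axis gives I_y = 3 526 272 mm⁴.

I_x ≈ 1.7 × 10⁷ mm⁴, I_y ≈ 3.5 × 10⁶ mm⁴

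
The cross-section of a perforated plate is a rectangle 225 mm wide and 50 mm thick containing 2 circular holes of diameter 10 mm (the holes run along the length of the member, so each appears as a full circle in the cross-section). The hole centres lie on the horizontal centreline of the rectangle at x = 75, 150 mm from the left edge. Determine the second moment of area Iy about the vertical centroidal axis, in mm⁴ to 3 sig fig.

Iy ≈ 4.72 × 10⁷ mm⁴

Decompose the section into non-overlapping parts with the origin at the bottom-left of its bounding rectangle.
Plate: 225 × 50, A = 11 250 mm², x = 112.5 mm, Ī = 47 460 938 mm⁴.
Hole 1 (subtracted): ⌀10, A = 78.54 mm², x = 75 mm, Ī = 490.87 mm⁴.
Hole 2 (subtracted): ⌀10, A = 78.54 mm², x = 150 mm, Ī = 490.87 mm⁴.
By symmetry the centroid is at mid-width, x̄ = 112.5 mm.
Transfer each piece to the vertical centroidal axis using Ī + A·d² with d = x − 112.5:
  plate: d = 0 mm → contributes +47 460 938 mm⁴
  hole 1: d = -37.5 mm → contributes −110 937 mm⁴
  hole 2: d = 37.5 mm → contributes −110 937 mm⁴
Total I = 47 239 063 mm⁴.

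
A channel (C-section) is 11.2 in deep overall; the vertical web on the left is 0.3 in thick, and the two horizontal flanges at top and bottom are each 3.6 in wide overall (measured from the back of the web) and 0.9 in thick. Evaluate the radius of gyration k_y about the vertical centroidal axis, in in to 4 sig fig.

k_y ≈ 1.153 in

Split into non-overlapping primitives; take the origin at the lower-left of the bounding box.
Web: 0.3 × 11.2, A = 3.36 in², x = 0.15 in, Ī = 0.0252 in⁴.
Top flange (beyond web): 3.3 × 0.9, A = 2.97 in², x = 1.95 in, Ī = 2.69528 in⁴.
Bottom flange (beyond web): 3.3 × 0.9, A = 2.97 in², x = 1.95 in, Ī = 2.69528 in⁴.
Centroid: x̄ = ΣA·x / ΣA = 1.29968 in.
Transfer each piece to the vertical centroidal axis using Ī + A·d² with d = x − 1.29968:
  web: d = -1.14968 in → contributes +4.46631 in⁴
  top flange (beyond web): d = 0.650323 in → contributes +3.95135 in⁴
  bottom flange (beyond web): d = 0.650323 in → contributes +3.95135 in⁴
Total I = 12.369 in⁴.
Radius of gyration: k = √(I/A) = √(12.369 / 9.3) = 1.15326 in.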